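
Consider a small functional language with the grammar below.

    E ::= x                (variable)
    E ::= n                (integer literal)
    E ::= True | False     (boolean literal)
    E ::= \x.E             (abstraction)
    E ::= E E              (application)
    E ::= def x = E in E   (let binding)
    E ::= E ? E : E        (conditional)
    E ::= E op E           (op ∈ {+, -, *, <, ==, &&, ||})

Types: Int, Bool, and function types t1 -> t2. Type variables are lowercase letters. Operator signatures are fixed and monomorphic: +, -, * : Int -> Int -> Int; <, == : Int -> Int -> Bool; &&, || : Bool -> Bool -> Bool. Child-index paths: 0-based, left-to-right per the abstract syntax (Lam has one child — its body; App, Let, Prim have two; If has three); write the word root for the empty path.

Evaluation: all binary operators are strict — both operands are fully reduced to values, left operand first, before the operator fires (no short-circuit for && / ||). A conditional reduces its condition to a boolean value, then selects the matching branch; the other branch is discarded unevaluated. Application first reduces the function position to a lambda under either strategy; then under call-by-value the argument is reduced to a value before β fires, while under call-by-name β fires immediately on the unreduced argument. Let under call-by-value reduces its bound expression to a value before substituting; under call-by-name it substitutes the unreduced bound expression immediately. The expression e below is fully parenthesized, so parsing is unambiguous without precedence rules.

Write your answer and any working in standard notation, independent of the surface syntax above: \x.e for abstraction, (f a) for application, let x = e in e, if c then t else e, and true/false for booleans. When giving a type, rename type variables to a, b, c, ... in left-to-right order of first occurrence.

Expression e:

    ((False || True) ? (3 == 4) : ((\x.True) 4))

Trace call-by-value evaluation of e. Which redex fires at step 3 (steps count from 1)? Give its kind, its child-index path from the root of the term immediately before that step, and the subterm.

Trace:
step 0: (if (false || true) then (3 == 4) else ((\x.true) 4))
step 1: [delta@0] (if true then (3 == 4) else ((\x.true) 4))
step 2: [if@root] (3 == 4)
step 3: [delta@root] false

Answer: delta at root : (3 == 4)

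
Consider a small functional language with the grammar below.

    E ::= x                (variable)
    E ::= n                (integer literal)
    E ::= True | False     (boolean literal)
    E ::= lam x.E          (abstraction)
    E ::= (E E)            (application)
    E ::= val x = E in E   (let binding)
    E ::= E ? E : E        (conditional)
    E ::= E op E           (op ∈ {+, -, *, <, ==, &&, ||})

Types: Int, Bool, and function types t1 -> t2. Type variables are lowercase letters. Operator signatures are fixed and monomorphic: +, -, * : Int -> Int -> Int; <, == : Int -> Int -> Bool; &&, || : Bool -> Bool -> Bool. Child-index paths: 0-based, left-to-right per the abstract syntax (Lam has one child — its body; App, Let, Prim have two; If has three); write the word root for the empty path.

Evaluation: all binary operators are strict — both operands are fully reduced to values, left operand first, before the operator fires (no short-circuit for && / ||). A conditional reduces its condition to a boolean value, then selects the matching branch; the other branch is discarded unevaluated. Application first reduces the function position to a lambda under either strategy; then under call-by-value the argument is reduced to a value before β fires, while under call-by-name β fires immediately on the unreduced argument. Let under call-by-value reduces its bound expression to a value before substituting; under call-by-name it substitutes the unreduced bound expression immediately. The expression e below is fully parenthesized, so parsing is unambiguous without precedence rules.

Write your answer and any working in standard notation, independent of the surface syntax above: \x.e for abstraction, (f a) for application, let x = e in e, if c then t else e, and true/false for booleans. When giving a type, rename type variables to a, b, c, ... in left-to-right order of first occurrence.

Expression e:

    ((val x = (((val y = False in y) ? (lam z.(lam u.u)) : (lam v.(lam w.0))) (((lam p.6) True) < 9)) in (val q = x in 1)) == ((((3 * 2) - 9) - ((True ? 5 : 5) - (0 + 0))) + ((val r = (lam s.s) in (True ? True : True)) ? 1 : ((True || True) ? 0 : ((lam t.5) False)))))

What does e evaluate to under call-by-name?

Answer: false

Trace:
step 0: ((let x = ((if (let y = false in y) then (\z.(\u.u)) else (\v.(\w.0))) (((\p.6) true) < 9)) in (let q = x in 1)) == ((((3 * 2) - 9) - ((if true then 5 else 5) - (0 + 0))) + (if (let r = (\s.s) in (if true then true else true)) then 1 else (if (true || true) then 0 else ((\t.5) false)))))
step 1: [let@0] ((let q = ((if (let y = false in y) then (\z.(\u.u)) else (\v.(\w.0))) (((\p.6) true) < 9)) in 1) == ((((3 * 2) - 9) - ((if true then 5 else 5) - (0 + 0))) + (if (let r = (\s.s) in (if true then true else true)) then 1 else (if (true || true) then 0 else ((\t.5) false)))))
step 2: [let@0] (1 == ((((3 * 2) - 9) - ((if true then 5 else 5) - (0 + 0))) + (if (let r = (\s.s) in (if true then true else true)) then 1 else (if (true || true) then 0 else ((\t.5) false)))))
step 3: [delta@1.0.0.0] (1 == (((6 - 9) - ((if true then 5 else 5) - (0 + 0))) + (if (let r = (\s.s) in (if true then true else true)) then 1 else (if (true || true) then 0 else ((\t.5) false)))))
step 4: [delta@1.0.0] (1 == ((-3 - ((if true then 5 else 5) - (0 + 0))) + (if (let r = (\s.s) in (if true then true else true)) then 1 else (if (true || true) then 0 else ((\t.5) false)))))
step 5: [if@1.0.1.0] (1 == ((-3 - (5 - (0 + 0))) + (if (let r = (\s.s) in (if true then true else true)) then 1 else (if (true || true) then 0 else ((\t.5) false)))))
step 6: [delta@1.0.1.1] (1 == ((-3 - (5 - 0)) + (if (let r = (\s.s) in (if true then true else true)) then 1 else (if (true || true) then 0 else ((\t.5) false)))))
step 7: [delta@1.0.1] (1 == ((-3 - 5) + (if (let r = (\s.s) in (if true then true else true)) then 1 else (if (true || true) then 0 else ((\t.5) false)))))
step 8: [delta@1.0] (1 == (-8 + (if (let r = (\s.s) in (if true then true else true)) then 1 else (if (true || true) then 0 else ((\t.5) false)))))
step 9: [let@1.1.0] (1 == (-8 + (if (if true then true else true) then 1 else (if (true || true) then 0 else ((\t.5) false)))))
step 10: [if@1.1.0] (1 == (-8 + (if true then 1 else (if (true || true) then 0 else ((\t.5) false)))))
step 11: [if@1.1] (1 == (-8 + 1))
step 12: [delta@1] (1 == -7)
step 13: [delta@root] false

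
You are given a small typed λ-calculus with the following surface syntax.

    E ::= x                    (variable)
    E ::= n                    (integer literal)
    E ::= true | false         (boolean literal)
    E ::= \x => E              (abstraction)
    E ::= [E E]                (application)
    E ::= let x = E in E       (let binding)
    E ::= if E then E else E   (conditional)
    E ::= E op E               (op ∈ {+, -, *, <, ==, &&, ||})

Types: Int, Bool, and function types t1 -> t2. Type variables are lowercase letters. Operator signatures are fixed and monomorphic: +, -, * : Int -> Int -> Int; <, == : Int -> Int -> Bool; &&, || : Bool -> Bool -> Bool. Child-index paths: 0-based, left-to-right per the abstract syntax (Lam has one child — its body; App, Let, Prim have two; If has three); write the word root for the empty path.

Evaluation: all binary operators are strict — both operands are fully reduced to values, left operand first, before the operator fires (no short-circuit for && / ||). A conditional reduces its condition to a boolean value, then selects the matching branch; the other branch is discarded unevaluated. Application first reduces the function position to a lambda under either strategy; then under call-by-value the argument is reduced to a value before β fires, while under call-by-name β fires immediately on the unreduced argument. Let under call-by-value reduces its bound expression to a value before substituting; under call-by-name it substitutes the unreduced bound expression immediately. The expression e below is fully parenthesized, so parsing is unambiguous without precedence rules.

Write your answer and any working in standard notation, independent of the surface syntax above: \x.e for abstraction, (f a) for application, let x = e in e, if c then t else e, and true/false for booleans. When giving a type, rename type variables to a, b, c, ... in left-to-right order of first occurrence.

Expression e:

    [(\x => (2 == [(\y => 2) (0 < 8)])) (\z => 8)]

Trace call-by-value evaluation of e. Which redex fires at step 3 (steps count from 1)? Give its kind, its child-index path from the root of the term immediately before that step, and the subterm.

Answer: beta at 1 : ((\y.2) true)

Trace:
step 0: ((\x.(2 == ((\y.2) (0 < 8)))) (\z.8))
step 1: [beta@root] (2 == ((\y.2) (0 < 8)))
step 2: [delta@1.1] (2 == ((\y.2) true))
step 3: [beta@1] (2 == 2)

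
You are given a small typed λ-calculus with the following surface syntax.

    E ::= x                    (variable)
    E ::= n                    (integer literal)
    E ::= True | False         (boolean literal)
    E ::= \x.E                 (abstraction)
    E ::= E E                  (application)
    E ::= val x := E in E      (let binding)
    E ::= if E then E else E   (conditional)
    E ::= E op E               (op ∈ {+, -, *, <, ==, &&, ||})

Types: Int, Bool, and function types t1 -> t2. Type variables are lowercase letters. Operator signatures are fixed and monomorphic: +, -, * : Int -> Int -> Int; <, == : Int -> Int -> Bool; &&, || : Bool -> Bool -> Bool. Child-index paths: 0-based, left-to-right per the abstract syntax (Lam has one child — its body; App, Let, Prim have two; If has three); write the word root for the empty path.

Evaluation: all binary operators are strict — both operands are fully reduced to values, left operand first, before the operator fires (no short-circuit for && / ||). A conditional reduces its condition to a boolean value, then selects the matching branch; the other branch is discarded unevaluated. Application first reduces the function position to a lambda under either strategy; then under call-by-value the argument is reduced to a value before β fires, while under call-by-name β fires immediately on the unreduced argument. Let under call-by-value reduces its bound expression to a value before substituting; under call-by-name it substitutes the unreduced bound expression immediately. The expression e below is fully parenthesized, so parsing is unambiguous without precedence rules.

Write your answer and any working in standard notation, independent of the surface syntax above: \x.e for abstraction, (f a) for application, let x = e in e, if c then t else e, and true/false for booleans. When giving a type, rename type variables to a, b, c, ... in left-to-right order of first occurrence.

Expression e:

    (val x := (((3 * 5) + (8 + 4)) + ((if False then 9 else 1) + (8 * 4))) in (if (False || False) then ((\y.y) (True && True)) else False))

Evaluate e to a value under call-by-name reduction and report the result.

Derivation:
step 0: (let x = (((3 * 5) + (8 + 4)) + ((if false then 9 else 1) + (8 * 4))) in (if (false || false) then ((\y.y) (true && true)) else false))
step 1: [let@root] (if (false || false) then ((\y.y) (true && true)) else false)
step 2: [delta@0] (if false then ((\y.y) (true && true)) else false)
step 3: [if@root] false

Answer: false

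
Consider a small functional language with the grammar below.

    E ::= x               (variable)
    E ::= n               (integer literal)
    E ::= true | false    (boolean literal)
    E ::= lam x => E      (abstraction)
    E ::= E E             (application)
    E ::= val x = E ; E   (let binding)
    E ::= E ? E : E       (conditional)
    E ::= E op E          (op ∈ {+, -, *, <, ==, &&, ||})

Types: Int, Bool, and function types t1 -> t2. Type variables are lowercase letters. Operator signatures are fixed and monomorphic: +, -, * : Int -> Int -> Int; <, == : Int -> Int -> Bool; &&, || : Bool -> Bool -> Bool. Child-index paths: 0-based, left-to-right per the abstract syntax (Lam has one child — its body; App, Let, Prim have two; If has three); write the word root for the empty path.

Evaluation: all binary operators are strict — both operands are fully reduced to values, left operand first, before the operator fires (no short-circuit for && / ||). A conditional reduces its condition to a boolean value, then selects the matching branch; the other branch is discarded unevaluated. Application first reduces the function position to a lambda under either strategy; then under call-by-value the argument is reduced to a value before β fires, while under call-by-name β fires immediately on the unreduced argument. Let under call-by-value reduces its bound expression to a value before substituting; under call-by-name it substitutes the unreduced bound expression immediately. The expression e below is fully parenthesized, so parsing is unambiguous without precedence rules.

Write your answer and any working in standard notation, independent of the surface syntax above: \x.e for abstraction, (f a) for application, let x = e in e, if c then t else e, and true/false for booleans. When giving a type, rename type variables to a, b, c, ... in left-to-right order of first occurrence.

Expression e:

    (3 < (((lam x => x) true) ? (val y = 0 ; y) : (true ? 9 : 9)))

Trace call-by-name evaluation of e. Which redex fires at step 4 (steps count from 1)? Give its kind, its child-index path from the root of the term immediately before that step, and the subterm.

Trace:
step 0: (3 < (if ((\x.x) true) then (let y = 0 in y) else (if true then 9 else 9)))
step 1: [beta@1.0] (3 < (if true then (let y = 0 in y) else (if true then 9 else 9)))
step 2: [if@1] (3 < (let y = 0 in y))
step 3: [let@1] (3 < 0)
step 4: [delta@root] false

Answer: delta at root : (3 < 0)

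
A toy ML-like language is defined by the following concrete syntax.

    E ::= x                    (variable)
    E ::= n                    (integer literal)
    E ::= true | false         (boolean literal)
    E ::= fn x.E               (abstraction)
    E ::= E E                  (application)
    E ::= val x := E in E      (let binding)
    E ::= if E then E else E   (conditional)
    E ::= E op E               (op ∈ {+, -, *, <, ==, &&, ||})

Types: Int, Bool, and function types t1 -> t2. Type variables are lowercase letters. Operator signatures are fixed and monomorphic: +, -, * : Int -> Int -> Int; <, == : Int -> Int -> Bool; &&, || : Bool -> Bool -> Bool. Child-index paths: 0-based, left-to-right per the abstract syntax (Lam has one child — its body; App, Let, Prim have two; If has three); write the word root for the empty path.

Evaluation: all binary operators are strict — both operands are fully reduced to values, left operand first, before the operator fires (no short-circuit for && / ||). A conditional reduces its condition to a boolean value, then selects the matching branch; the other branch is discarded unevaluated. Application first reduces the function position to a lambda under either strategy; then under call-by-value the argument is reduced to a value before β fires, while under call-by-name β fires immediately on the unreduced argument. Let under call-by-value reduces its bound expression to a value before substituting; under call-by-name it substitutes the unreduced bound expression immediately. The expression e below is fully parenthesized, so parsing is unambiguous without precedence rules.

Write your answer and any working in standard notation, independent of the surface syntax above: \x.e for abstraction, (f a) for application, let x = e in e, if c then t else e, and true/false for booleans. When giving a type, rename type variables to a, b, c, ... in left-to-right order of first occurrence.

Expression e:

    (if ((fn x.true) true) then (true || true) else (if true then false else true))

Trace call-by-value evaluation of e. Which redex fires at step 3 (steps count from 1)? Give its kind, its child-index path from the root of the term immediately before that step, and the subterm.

Answer: delta at root : (true || true)

Trace:
step 0: (if ((\x.true) true) then (true || true) else (if true then false else true))
step 1: [beta@0] (if true then (true || true) else (if true then false else true))
step 2: [if@root] (true || true)
step 3: [delta@root] true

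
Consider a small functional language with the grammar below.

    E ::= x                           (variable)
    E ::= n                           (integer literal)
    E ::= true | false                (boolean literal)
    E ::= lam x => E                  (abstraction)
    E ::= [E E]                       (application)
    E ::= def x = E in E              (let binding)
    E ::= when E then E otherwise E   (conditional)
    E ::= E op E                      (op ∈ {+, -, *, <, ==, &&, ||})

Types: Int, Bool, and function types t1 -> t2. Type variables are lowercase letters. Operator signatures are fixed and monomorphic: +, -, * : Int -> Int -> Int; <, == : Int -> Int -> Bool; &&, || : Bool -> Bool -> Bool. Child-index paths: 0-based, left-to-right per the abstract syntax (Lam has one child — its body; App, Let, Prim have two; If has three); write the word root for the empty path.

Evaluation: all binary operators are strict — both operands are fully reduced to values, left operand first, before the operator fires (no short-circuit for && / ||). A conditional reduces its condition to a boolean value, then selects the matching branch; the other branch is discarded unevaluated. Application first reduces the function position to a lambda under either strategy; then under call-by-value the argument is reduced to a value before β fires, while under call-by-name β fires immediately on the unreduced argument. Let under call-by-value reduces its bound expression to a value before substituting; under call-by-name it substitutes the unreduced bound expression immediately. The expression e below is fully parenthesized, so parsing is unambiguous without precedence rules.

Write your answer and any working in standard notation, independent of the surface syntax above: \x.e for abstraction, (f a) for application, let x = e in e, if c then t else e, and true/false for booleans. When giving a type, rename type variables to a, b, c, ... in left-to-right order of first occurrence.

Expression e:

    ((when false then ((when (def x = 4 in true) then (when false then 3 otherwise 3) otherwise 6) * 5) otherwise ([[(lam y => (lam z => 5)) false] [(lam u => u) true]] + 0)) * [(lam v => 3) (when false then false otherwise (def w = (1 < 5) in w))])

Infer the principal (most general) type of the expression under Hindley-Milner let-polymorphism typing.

Answer: Int

Working:
  unify Bool ~ Bool
let x : Int
  unify Bool ~ Bool
  unify Bool ~ Bool
  unify Int ~ Int
  unify Int ~ Int
  unify Int ~ Int
  unify Int ~ Int
\z._ : b -> Int
\y._ : a -> b -> Int
  unify a -> b -> Int ~ Bool -> c
  unify a ~ Bool
  unify b -> Int ~ c
_ _ : b -> Int
u : d
\u._ : d -> d
  unify d -> d ~ Bool -> e
  unify d ~ Bool
  unify Bool ~ e
_ _ : Bool
  unify b -> Int ~ Bool -> f
  unify b ~ Bool
  unify Int ~ f
_ _ : Int
  unify Int ~ Int
  unify Int ~ Int
  unify Int ~ Int
  unify Int ~ Int
\v._ : g -> Int
  unify Bool ~ Bool
  unify Int ~ Int
  unify Int ~ Int
let w : Bool
w : Bool
  unify Bool ~ Bool
  unify g -> Int ~ Bool -> h
  unify g ~ Bool
  unify Int ~ h
_ _ : Int
  unify Int ~ Int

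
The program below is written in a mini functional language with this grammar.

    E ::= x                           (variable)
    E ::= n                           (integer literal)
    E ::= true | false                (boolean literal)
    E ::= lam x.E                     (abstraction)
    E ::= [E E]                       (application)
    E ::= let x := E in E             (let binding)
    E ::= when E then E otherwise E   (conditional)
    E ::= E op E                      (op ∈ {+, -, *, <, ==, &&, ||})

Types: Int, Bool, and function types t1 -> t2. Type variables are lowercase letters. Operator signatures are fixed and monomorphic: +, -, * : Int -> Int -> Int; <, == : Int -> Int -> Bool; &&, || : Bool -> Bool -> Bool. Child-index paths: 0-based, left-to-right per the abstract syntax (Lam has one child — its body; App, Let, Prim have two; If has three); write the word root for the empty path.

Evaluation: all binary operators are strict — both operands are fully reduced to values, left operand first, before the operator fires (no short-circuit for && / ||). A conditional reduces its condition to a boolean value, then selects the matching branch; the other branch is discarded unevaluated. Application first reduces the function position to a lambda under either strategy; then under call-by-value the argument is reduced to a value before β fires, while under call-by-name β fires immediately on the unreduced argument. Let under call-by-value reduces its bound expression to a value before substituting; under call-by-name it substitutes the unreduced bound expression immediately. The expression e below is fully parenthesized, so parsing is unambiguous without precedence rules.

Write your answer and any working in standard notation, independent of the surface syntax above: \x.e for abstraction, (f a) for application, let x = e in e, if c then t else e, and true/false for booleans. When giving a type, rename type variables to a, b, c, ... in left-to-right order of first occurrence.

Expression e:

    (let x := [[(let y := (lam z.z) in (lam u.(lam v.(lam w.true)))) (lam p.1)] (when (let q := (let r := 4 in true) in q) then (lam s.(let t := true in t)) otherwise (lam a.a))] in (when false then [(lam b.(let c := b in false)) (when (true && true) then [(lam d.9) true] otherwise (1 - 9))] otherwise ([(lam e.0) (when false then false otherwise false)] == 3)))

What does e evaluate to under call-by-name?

Answer: false

Derivation:
step 0: (let x = (((let y = (\z.z) in (\u.(\v.(\w.true)))) (\p.1)) (if (let q = (let r = 4 in true) in q) then (\s.(let t = true in t)) else (\a.a))) in (if false then ((\b.(let c = b in false)) (if (true && true) then ((\d.9) true) else (1 - 9))) else (((\e.0) (if false then false else false)) == 3)))
step 1: [let@root] (if false then ((\b.(let c = b in false)) (if (true && true) then ((\d.9) true) else (1 - 9))) else (((\e.0) (if false then false else false)) == 3))
step 2: [if@root] (((\e.0) (if false then false else false)) == 3)
step 3: [beta@0] (0 == 3)
step 4: [delta@root] false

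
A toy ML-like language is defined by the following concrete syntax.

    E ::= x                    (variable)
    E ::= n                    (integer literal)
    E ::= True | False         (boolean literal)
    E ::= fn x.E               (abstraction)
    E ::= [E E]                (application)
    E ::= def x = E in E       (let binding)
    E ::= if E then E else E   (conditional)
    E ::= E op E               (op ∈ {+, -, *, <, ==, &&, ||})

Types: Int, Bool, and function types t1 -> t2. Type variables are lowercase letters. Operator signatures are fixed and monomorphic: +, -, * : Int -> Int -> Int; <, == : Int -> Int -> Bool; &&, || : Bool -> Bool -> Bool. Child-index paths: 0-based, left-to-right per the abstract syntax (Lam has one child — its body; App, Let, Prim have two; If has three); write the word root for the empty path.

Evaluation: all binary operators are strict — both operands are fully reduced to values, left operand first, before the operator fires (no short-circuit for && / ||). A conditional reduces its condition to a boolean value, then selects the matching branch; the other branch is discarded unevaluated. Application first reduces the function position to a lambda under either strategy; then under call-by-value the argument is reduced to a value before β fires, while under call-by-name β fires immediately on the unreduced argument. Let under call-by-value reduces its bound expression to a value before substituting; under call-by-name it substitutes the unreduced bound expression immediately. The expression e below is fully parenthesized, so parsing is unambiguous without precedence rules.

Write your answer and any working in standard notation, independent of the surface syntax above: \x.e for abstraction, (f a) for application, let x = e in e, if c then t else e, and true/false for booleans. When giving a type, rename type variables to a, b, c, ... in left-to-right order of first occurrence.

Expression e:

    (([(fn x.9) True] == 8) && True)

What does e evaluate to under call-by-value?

Derivation:
step 0: ((((\x.9) true) == 8) && true)
step 1: [beta@0.0] ((9 == 8) && true)
step 2: [delta@0] (false && true)
step 3: [delta@root] false

Answer: false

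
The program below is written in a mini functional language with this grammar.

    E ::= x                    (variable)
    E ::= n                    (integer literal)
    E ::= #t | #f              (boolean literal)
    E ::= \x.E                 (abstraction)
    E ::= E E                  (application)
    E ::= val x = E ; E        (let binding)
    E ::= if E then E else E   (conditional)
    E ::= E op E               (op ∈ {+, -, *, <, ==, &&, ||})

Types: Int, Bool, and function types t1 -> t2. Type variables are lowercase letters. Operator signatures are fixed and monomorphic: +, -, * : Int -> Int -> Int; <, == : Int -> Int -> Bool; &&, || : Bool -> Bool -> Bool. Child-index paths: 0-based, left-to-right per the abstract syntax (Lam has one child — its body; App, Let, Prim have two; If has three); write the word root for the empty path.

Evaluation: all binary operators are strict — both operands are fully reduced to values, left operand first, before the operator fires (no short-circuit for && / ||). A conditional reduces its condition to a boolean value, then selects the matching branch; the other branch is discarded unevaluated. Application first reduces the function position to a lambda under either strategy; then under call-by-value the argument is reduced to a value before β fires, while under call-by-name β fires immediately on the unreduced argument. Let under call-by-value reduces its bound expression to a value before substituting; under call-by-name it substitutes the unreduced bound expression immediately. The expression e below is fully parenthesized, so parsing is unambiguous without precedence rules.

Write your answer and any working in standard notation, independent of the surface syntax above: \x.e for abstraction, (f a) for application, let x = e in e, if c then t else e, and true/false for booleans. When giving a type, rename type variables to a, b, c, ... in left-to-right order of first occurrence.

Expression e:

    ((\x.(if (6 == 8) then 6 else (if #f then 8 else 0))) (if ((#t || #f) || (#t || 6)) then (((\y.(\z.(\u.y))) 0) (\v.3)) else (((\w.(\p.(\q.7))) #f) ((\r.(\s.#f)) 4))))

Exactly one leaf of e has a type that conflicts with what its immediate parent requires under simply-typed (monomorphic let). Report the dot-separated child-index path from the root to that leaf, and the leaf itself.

Working:
  unify Int ~ Int
  unify Int ~ Int
  unify Bool ~ Bool
  unify Bool ~ Bool
  unify Int ~ Int
  unify Int ~ Int
\x._ : a -> Int
  unify Bool ~ Bool
  unify Bool ~ Bool
  unify Bool ~ Bool
  unify Bool ~ Bool
  unify Int ~ Bool
  FAIL: mismatch Int ~ Bool

Answer: 1.0.1.1 : 6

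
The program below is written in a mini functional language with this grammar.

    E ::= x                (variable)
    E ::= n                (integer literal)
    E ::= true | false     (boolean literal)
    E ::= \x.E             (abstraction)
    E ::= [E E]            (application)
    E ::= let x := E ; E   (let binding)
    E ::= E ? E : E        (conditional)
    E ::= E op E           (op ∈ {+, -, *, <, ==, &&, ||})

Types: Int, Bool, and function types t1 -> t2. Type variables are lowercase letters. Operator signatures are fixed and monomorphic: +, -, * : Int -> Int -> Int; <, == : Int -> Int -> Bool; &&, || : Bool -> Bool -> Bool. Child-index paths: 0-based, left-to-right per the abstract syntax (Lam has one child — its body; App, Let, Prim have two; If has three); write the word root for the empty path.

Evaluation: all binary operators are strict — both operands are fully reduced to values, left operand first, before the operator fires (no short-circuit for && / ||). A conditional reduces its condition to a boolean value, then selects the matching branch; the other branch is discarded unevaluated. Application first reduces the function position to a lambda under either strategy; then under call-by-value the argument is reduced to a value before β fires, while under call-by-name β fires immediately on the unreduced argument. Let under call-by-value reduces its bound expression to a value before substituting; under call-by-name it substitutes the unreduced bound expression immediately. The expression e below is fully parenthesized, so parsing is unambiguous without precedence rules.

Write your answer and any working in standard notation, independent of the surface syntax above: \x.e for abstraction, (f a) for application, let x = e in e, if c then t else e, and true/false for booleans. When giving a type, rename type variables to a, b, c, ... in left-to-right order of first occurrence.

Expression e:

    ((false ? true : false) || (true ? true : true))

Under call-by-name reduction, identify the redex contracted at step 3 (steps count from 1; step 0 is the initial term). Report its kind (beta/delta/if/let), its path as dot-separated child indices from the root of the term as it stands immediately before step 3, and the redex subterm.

Trace:
step 0: ((if false then true else false) || (if true then true else true))
step 1: [if@0] (false || (if true then true else true))
step 2: [if@1] (false || true)
step 3: [delta@root] true

Answer: delta at root : (false || true)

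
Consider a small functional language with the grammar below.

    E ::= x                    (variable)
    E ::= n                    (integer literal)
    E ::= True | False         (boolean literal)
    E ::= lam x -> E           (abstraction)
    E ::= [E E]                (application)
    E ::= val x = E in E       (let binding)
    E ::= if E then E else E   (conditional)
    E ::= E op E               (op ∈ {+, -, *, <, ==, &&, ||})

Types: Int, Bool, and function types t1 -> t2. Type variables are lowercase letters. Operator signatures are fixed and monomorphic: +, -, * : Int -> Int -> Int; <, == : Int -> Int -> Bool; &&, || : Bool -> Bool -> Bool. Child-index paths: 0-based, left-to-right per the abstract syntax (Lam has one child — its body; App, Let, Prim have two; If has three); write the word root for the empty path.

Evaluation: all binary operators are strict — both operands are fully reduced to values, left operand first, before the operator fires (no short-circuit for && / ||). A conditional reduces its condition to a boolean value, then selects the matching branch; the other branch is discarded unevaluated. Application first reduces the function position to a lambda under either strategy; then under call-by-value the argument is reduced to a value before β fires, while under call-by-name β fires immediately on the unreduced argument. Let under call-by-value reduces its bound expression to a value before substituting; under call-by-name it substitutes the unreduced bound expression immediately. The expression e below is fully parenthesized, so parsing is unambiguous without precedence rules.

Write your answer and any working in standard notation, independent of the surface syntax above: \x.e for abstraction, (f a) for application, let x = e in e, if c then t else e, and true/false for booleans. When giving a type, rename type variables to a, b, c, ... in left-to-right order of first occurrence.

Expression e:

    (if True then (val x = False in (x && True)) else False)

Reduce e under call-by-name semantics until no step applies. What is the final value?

Answer: false

Derivation:
step 0: (if true then (let x = false in (x && true)) else false)
step 1: [if@root] (let x = false in (x && true))
step 2: [let@root] (false && true)
step 3: [delta@root] false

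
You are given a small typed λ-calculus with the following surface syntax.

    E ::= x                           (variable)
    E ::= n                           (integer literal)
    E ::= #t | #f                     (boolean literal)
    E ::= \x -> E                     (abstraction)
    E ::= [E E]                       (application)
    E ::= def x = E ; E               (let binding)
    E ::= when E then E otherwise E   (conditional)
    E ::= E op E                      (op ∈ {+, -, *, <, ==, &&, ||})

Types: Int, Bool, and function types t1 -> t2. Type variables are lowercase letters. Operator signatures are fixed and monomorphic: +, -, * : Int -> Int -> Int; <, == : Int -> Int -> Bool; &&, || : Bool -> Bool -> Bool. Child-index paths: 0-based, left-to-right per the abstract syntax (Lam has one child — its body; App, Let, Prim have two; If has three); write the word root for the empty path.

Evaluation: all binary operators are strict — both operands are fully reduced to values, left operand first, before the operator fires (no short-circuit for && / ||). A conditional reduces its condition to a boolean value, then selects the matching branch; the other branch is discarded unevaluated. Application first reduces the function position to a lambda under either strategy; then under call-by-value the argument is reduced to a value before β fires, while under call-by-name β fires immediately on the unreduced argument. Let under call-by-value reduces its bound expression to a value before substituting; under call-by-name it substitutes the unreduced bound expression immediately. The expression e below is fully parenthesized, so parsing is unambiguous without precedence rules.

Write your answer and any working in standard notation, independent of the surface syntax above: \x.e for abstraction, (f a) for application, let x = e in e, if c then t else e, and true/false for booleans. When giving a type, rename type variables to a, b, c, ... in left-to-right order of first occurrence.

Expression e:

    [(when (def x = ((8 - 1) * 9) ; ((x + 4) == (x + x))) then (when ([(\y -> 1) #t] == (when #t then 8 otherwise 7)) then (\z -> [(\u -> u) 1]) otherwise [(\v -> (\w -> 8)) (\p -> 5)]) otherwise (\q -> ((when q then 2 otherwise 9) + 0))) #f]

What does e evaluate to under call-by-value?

Answer: 9

Trace:
step 0: ((if (let x = ((8 - 1) * 9) in ((x + 4) == (x + x))) then (if (((\y.1) true) == (if true then 8 else 7)) then (\z.((\u.u) 1)) else ((\v.(\w.8)) (\p.5))) else (\q.((if q then 2 else 9) + 0))) false)
step 1: [delta@0.0.0.0] ((if (let x = (7 * 9) in ((x + 4) == (x + x))) then (if (((\y.1) true) == (if true then 8 else 7)) then (\z.((\u.u) 1)) else ((\v.(\w.8)) (\p.5))) else (\q.((if q then 2 else 9) + 0))) false)
step 2: [delta@0.0.0] ((if (let x = 63 in ((x + 4) == (x + x))) then (if (((\y.1) true) == (if true then 8 else 7)) then (\z.((\u.u) 1)) else ((\v.(\w.8)) (\p.5))) else (\q.((if q then 2 else 9) + 0))) false)
step 3: [let@0.0] ((if ((63 + 4) == (63 + 63)) then (if (((\y.1) true) == (if true then 8 else 7)) then (\z.((\u.u) 1)) else ((\v.(\w.8)) (\p.5))) else (\q.((if q then 2 else 9) + 0))) false)
step 4: [delta@0.0.0] ((if (67 == (63 + 63)) then (if (((\y.1) true) == (if true then 8 else 7)) then (\z.((\u.u) 1)) else ((\v.(\w.8)) (\p.5))) else (\q.((if q then 2 else 9) + 0))) false)
step 5: [delta@0.0.1] ((if (67 == 126) then (if (((\y.1) true) == (if true then 8 else 7)) then (\z.((\u.u) 1)) else ((\v.(\w.8)) (\p.5))) else (\q.((if q then 2 else 9) + 0))) false)
step 6: [delta@0.0] ((if false then (if (((\y.1) true) == (if true then 8 else 7)) then (\z.((\u.u) 1)) else ((\v.(\w.8)) (\p.5))) else (\q.((if q then 2 else 9) + 0))) false)
step 7: [if@0] ((\q.((if q then 2 else 9) + 0)) false)
step 8: [beta@root] ((if false then 2 else 9) + 0)
step 9: [if@0] (9 + 0)
step 10: [delta@root] 9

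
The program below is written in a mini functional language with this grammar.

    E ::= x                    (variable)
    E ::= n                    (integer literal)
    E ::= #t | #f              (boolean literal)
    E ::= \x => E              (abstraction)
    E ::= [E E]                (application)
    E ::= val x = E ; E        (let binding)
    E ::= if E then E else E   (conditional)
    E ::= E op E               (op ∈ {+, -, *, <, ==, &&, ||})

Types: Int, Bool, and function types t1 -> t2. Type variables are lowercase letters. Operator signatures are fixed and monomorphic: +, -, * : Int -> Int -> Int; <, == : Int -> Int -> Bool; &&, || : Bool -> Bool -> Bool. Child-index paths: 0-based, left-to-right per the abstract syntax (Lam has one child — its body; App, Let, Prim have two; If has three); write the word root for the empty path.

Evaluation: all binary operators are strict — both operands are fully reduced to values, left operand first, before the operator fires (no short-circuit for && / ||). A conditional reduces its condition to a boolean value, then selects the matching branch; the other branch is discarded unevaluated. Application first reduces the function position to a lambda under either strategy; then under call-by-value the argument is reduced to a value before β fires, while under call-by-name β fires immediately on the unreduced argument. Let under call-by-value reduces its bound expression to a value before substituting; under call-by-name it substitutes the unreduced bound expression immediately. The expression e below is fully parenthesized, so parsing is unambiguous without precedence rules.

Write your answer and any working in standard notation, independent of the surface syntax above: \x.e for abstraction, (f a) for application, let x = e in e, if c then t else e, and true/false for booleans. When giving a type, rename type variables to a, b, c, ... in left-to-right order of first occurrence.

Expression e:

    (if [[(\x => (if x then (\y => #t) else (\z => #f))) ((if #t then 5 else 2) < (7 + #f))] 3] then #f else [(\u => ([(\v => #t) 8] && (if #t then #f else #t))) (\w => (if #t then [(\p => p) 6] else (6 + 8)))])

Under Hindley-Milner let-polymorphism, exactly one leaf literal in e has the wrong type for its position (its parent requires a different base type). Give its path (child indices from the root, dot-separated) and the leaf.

Answer: 0.0.1.1.1 : false

Trace:
x : a
  unify a ~ Bool
\y._ : b -> Bool
\z._ : c -> Bool
  unify b -> Bool ~ c -> Bool
  unify b ~ c
  unify Bool ~ Bool
\x._ : Bool -> c -> Bool
  unify Bool ~ Bool
  unify Int ~ Int
  unify Int ~ Int
  unify Int ~ Int
  unify Bool ~ Int
  FAIL: mismatch Bool ~ Int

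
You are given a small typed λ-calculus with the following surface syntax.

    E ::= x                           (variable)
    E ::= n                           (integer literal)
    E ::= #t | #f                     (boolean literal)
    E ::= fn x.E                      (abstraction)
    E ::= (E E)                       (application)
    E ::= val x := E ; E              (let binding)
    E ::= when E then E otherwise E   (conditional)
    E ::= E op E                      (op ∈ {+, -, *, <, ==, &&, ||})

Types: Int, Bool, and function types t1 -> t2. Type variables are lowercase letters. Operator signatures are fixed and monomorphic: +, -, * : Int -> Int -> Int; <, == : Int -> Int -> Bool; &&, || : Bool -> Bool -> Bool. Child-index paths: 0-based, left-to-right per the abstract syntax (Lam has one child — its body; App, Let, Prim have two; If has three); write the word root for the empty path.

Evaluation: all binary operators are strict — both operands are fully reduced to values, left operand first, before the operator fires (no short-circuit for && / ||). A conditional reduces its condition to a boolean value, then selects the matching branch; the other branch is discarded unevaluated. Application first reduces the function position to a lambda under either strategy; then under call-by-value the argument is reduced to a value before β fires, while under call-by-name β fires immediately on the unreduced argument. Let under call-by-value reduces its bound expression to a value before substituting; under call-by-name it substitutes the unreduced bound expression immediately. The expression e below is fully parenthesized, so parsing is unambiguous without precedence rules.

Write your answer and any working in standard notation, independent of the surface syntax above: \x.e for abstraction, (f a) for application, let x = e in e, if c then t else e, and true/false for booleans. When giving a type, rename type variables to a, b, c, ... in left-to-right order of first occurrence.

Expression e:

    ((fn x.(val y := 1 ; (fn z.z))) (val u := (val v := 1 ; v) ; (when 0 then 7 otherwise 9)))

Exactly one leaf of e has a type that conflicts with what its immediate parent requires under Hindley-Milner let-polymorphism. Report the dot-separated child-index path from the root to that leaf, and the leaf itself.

Derivation:
let y : Int
z : b
\z._ : b -> b
\x._ : a -> b -> b
let v : Int
v : Int
let u : Int
  unify Int ~ Bool
  FAIL: mismatch Int ~ Bool

Answer: 1.1.0 : 0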